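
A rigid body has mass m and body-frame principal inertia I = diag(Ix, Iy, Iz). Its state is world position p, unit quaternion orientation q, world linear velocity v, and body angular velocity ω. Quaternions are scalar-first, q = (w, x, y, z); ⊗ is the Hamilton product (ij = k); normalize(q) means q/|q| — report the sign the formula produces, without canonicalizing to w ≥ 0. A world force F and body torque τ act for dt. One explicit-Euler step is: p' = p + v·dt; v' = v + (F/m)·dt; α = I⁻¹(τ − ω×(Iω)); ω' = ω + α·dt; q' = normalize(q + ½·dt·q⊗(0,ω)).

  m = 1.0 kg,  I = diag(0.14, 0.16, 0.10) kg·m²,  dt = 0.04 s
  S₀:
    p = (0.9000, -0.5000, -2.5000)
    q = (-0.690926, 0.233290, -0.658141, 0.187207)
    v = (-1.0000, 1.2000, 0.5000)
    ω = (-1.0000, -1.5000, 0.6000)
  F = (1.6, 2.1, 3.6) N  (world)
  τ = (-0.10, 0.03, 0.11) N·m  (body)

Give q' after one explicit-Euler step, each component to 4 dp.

2q̇ = q⊗(0,ω) = (-0.8662457, 0.5768519, 0.7092080, -1.4226316)
q' = normalize(q + ½dt·q⊗(0,ω)) = (-0.7077, 0.2447, -0.6435, 0.1586)

q' = (-0.7077, 0.2447, -0.6435, 0.1586)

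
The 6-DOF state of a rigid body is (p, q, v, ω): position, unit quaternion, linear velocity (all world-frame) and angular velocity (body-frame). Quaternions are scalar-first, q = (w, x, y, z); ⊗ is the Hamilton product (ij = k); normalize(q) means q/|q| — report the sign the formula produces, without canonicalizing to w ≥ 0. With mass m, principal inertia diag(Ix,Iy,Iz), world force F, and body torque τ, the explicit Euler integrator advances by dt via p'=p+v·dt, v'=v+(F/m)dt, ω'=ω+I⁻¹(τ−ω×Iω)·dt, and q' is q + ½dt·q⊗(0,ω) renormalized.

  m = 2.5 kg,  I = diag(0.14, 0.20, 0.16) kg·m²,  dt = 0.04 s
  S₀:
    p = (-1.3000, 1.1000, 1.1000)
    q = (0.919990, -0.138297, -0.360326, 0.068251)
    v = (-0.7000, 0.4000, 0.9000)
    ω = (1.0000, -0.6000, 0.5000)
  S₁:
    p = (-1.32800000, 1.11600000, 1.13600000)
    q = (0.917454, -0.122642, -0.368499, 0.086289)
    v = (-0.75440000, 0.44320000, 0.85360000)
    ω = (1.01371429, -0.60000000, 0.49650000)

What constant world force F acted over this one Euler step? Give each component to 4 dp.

v₁ − v₀ = (-0.05440000, 0.04320000, -0.04640000)
m·(v₁−v₀)/dt = (-3.4000, 2.7000, -2.9000)

F = (-3.4000, 2.7000, -2.9000)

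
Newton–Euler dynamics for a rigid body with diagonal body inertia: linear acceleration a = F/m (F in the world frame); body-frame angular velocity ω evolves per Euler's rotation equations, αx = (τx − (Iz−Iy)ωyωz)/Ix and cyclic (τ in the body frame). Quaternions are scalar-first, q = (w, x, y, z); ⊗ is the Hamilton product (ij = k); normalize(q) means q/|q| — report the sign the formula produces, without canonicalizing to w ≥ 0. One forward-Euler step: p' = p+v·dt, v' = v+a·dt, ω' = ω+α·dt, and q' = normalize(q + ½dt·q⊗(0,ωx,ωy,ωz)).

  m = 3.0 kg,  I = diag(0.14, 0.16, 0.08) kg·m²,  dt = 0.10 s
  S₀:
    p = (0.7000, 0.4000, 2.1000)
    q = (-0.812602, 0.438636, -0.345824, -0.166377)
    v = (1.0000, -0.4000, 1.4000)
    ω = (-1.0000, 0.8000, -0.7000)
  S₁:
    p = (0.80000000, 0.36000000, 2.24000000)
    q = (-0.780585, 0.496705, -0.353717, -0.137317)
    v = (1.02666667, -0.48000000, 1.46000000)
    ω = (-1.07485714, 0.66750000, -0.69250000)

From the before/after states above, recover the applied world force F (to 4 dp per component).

Δv = v₁−v₀ = (0.02666667, -0.08000000, 0.06000000)
F = m·Δv/dt = (0.8000, -2.4000, 1.8000)

F = (0.8000, -2.4000, 1.8000)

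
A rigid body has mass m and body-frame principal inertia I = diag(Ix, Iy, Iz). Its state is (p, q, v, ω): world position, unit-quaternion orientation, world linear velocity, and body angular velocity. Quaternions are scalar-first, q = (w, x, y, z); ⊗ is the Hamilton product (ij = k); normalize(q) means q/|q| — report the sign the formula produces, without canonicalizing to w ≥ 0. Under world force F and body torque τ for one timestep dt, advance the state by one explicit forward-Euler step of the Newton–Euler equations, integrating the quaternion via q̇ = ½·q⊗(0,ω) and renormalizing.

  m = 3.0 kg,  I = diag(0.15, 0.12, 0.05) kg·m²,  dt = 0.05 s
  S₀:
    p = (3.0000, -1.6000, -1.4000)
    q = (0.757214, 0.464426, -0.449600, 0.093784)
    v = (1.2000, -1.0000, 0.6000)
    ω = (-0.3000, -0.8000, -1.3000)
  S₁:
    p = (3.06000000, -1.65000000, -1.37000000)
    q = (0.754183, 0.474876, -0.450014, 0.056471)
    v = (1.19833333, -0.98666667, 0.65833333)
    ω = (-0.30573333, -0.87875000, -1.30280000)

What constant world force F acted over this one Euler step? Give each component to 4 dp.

F = (-0.1000, 0.8000, 3.5000)

v₁ − v₀ = (-0.00166667, 0.01333333, 0.05833333)
applied force F = (-0.1000, 0.8000, 3.5000)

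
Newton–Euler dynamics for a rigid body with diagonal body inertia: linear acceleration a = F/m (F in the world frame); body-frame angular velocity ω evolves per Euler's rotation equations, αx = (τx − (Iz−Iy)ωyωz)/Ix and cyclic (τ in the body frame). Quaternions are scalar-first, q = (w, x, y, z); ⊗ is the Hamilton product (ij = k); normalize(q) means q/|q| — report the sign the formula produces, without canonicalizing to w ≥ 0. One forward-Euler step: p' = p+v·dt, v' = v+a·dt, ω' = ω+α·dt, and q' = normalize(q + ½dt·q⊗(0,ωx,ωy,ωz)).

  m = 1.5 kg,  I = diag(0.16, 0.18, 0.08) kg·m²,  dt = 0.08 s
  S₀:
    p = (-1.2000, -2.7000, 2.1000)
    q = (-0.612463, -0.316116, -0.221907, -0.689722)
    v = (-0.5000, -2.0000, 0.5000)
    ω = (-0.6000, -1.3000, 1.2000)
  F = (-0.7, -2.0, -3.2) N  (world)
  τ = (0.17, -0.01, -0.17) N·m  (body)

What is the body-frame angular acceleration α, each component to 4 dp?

gyro term ω×Iω = (0.1560, -0.0576, 0.0156)
angular accel α = (0.0875, 0.2644, -2.3200)

α = (0.0875, 0.2644, -2.3200)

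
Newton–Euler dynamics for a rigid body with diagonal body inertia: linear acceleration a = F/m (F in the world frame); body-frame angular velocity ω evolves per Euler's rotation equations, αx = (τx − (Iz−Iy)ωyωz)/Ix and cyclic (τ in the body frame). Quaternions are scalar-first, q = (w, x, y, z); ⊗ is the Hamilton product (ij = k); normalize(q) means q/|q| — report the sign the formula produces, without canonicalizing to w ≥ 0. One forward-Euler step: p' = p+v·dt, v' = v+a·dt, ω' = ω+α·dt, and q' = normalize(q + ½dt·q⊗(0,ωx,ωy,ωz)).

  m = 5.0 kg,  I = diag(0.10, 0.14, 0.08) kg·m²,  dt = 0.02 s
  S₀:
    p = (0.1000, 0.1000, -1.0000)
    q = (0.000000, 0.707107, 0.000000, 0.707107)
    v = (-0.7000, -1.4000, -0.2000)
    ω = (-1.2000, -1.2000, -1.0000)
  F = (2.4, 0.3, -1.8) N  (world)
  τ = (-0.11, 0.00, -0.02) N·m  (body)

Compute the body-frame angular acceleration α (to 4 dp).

ω×(Iω) gyroscopic = (-0.0720, 0.0240, 0.0576)
(τ − ω×Iω)/I = (-0.3800, -0.1714, -0.9700)

α = (-0.3800, -0.1714, -0.9700)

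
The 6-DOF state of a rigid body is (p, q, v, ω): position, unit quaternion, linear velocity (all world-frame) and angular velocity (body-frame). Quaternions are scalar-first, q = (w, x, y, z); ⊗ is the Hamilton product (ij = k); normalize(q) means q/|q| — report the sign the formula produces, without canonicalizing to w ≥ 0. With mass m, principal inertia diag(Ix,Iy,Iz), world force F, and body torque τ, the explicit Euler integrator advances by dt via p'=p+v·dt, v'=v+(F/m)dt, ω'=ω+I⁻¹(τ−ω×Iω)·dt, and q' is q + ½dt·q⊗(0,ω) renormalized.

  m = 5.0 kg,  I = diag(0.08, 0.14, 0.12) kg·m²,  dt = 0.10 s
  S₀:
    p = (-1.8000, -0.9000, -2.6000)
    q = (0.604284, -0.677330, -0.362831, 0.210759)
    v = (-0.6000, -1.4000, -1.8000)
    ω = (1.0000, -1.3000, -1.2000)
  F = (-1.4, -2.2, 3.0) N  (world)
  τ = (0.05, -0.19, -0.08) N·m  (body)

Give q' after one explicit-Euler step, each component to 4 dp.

Hamilton product q⊗(0,ω) = (0.4585605, 1.3136679, -1.3876062, 0.5182192)
q + ½dt·q⊗(0,ω), renormalized = (0.6240, -0.6085, -0.4300, 0.2355)

q' = (0.6240, -0.6085, -0.4300, 0.2355)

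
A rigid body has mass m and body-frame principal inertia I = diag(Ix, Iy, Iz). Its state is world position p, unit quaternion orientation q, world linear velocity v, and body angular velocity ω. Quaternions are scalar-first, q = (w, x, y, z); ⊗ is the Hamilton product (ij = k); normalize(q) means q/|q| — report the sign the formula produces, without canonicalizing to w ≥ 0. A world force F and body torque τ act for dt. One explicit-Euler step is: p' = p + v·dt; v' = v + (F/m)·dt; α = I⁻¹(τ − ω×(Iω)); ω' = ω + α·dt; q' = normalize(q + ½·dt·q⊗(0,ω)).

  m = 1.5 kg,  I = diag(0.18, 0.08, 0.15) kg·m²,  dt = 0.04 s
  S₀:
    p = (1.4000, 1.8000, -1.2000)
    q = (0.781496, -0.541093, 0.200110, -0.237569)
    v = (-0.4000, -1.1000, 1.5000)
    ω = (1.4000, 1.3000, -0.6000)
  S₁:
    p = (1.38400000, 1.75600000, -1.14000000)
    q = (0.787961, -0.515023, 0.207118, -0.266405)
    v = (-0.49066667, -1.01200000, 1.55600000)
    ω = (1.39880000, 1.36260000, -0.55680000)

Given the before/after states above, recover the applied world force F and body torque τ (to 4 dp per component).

F = (-3.4000, 3.3000, 2.1000)
τ = (-0.0600, 0.1000, -0.0200)

rate change Δω = (-0.00120000, 0.06260000, 0.04320000)
applied torque τ = (-0.0600, 0.1000, -0.0200)
Δv = v₁−v₀ = (-0.09066667, 0.08800000, 0.05600000)
applied force F = (-3.4000, 3.3000, 2.1000)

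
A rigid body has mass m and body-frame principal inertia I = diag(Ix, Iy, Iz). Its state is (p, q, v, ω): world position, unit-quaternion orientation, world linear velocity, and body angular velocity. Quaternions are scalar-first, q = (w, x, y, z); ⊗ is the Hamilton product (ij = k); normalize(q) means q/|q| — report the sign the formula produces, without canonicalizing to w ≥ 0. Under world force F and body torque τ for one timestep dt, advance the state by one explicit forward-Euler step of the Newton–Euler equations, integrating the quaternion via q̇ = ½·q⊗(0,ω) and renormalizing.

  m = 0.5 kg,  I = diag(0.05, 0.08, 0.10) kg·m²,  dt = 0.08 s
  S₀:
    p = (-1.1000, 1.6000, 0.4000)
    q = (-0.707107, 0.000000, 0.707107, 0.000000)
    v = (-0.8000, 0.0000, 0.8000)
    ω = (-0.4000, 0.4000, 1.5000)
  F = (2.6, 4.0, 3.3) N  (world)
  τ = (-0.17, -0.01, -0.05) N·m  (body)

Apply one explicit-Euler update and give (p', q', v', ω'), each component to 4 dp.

p' = (-1.1640, 1.6000, 0.4640)
q' = (-0.7169, 0.0536, 0.6944, -0.0310)
v' = (-0.3840, 0.6400, 1.3280)
ω' = (-0.6912, 0.3600, 1.4638)

angular accel α = (-3.6400, -0.5000, -0.4520)
new body rate ω' = (-0.6912, 0.3600, 1.4638)
q⊗(0,ω) = (-0.2828428, 1.3435033, -0.2828428, -0.7778177)
updated quaternion q' = (-0.7169, 0.0536, 0.6944, -0.0310)
p' = p + v·dt = (-1.1640, 1.6000, 0.4640)
v' = v + a·dt = (-0.3840, 0.6400, 1.3280)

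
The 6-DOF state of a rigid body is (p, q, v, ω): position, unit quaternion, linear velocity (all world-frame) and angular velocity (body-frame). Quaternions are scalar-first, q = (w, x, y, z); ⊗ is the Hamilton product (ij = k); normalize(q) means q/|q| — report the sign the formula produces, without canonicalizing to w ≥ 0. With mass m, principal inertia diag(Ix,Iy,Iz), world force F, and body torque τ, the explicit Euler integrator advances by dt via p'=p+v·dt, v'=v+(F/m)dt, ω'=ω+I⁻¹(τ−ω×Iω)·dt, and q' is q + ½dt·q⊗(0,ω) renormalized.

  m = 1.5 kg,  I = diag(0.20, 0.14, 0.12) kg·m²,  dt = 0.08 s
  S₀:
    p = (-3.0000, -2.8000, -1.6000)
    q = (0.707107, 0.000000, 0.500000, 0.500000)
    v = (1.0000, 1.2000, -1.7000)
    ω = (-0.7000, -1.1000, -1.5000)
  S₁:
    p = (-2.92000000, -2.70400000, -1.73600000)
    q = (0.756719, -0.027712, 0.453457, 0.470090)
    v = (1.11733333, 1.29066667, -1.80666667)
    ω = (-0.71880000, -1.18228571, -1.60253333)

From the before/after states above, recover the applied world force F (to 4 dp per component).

F = (2.2000, 1.7000, -2.0000)

Δv = v₁−v₀ = (0.11733333, 0.09066667, -0.10666667)
F = m·Δv/dt = (2.2000, 1.7000, -2.0000)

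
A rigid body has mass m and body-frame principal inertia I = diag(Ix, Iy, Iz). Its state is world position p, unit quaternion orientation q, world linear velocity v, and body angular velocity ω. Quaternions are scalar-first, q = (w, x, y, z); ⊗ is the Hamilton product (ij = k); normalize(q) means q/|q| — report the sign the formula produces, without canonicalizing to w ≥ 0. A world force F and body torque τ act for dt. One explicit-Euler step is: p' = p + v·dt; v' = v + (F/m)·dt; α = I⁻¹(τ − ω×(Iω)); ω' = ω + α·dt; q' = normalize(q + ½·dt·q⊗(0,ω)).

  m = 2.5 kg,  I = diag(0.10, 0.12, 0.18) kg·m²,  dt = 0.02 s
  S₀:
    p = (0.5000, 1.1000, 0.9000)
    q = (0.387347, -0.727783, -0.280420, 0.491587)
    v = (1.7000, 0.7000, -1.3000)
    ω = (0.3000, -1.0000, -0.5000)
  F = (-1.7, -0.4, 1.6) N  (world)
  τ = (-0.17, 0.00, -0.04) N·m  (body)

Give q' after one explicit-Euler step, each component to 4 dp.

q' = (0.3892, -0.7203, -0.2864, 0.4977)

q⊗(0,ω) = (0.1837084, 0.7480011, -0.6037624, 0.6182355)
updated quaternion q' = (0.3892, -0.7203, -0.2864, 0.4977)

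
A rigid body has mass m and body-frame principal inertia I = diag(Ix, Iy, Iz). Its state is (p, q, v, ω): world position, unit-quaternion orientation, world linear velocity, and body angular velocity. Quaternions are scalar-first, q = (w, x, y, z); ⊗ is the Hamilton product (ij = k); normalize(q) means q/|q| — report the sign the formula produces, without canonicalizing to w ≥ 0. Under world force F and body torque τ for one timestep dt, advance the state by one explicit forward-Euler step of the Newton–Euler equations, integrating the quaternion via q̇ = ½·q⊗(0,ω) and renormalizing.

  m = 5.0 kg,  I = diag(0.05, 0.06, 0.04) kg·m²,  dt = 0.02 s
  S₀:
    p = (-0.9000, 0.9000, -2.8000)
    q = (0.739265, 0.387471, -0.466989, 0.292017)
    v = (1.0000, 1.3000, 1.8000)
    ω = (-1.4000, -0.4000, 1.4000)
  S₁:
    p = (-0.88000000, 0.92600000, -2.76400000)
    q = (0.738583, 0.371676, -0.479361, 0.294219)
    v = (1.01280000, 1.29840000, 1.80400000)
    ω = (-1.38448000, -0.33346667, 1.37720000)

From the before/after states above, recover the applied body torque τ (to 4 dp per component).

τ = (0.0500, 0.1800, -0.0400)

Δω = ω₁−ω₀ = (0.01552000, 0.06653333, -0.02280000)
ω₀×(Iω₀) = (0.0112, -0.0196, 0.0056)
applied torque τ = (0.0500, 0.1800, -0.0400)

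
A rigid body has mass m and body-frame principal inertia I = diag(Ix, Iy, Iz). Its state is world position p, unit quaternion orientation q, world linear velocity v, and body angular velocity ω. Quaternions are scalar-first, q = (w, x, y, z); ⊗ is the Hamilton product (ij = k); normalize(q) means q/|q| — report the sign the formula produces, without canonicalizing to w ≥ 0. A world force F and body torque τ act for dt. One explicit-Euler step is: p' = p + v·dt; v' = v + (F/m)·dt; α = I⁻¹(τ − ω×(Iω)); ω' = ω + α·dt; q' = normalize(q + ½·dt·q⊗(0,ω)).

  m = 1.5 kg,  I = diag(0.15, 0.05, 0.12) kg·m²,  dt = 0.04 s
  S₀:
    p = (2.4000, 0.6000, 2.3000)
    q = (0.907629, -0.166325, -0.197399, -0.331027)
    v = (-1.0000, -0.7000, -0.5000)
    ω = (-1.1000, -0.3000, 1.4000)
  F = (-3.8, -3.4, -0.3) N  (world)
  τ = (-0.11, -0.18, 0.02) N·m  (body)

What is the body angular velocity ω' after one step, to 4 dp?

angular accel α = (-0.5373, -2.6760, 0.4417)
new body rate ω' = (-1.1215, -0.4070, 1.4177)

ω' = (-1.1215, -0.4070, 1.4177)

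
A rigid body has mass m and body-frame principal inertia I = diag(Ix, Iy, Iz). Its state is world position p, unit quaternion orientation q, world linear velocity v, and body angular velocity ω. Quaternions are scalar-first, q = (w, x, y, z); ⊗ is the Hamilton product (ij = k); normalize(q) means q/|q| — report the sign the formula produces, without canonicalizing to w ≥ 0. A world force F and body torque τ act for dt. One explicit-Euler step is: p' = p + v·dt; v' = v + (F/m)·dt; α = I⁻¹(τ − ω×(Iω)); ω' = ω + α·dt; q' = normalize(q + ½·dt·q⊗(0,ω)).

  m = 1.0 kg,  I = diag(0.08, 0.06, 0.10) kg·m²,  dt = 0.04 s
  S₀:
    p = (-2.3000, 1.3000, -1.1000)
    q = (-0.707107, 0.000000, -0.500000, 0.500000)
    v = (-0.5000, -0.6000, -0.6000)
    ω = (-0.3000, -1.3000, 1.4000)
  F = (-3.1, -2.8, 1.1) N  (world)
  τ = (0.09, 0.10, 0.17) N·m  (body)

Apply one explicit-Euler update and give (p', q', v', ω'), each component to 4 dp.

new position p' = (-2.3200, 1.2760, -1.1240)
v + (F/m)dt = (-0.6240, -0.7120, -0.5560)
precession coupling ω×(Iω) = (-0.0728, 0.0084, -0.0078)
α = I⁻¹(τ − ω×Iω) = (2.0350, 1.5267, 1.7780)
ω' = ω + α·dt = (-0.2186, -1.2389, 1.4711)
q⊗(0,ω) = (-1.3500000, 0.1621321, 0.7692391, -1.1399498)
q' = normalize(q + ½dt·q⊗(0,ω)) = (-0.7336, 0.0032, -0.4843, 0.4768)

p' = (-2.3200, 1.2760, -1.1240)
q' = (-0.7336, 0.0032, -0.4843, 0.4768)
v' = (-0.6240, -0.7120, -0.5560)
ω' = (-0.2186, -1.2389, 1.4711)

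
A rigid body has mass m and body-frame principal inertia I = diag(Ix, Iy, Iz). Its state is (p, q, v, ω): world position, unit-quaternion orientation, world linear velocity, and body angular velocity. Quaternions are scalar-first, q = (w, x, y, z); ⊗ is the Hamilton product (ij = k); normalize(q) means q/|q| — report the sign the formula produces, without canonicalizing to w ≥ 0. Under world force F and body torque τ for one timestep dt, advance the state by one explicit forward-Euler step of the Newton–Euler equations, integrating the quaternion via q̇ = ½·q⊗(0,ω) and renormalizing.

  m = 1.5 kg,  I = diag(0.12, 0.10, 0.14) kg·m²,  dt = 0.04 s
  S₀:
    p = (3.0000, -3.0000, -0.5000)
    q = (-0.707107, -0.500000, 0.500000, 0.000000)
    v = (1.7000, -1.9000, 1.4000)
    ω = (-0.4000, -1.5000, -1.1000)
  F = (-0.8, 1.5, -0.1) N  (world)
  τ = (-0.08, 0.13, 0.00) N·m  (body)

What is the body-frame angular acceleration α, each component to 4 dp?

gyro term ω×Iω = (0.0660, -0.0088, -0.0120)
(τ − ω×Iω)/I = (-1.2167, 1.3880, 0.0857)

α = (-1.2167, 1.3880, 0.0857)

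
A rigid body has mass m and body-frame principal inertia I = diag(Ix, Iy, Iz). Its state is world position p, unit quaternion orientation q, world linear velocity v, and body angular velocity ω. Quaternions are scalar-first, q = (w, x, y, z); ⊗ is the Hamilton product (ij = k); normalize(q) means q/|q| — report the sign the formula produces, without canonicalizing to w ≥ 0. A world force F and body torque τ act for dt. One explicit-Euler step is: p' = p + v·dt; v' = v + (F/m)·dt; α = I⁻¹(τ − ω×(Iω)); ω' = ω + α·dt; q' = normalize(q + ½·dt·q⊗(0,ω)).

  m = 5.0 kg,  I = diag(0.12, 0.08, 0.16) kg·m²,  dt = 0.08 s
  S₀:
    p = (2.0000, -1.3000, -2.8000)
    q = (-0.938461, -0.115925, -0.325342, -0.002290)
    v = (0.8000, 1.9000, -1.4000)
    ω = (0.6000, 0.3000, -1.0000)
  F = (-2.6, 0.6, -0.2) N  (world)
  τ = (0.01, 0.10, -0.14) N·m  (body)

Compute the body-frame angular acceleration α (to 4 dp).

ω×(Iω) gyroscopic = (-0.0240, 0.0240, -0.0072)
angular accel α = (0.2833, 0.9500, -0.8300)

α = (0.2833, 0.9500, -0.8300)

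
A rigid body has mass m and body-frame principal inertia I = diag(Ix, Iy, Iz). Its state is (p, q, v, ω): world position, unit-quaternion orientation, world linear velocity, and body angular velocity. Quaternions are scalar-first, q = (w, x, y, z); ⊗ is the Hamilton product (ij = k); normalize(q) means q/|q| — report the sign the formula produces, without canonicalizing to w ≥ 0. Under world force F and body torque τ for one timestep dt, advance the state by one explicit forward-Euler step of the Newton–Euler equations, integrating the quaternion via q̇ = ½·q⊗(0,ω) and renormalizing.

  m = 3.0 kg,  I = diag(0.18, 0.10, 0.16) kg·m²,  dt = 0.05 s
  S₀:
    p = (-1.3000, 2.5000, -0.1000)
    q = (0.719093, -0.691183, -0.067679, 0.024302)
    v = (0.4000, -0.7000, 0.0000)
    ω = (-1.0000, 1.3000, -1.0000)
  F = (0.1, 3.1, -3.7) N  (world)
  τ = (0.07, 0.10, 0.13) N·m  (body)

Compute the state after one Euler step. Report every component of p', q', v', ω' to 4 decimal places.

p + v·dt = (-1.2800, 2.4650, -0.1000)
v' = v + a·dt = (0.4017, -0.6483, -0.0617)
precession coupling ω×(Iω) = (-0.0780, 0.0200, 0.1040)
(τ − ω×Iω)/I = (0.8222, 0.8000, 0.1625)
new body rate ω' = (-0.9589, 1.3400, -0.9919)
2q̇ = q⊗(0,ω) = (-0.5788983, -0.6830066, 0.2193359, -1.6853099)
q' = normalize(q + ½dt·q⊗(0,ω)) = (0.7038, -0.7074, -0.0621, -0.0178)

p' = (-1.2800, 2.4650, -0.1000)
q' = (0.7038, -0.7074, -0.0621, -0.0178)
v' = (0.4017, -0.6483, -0.0617)
ω' = (-0.9589, 1.3400, -0.9919)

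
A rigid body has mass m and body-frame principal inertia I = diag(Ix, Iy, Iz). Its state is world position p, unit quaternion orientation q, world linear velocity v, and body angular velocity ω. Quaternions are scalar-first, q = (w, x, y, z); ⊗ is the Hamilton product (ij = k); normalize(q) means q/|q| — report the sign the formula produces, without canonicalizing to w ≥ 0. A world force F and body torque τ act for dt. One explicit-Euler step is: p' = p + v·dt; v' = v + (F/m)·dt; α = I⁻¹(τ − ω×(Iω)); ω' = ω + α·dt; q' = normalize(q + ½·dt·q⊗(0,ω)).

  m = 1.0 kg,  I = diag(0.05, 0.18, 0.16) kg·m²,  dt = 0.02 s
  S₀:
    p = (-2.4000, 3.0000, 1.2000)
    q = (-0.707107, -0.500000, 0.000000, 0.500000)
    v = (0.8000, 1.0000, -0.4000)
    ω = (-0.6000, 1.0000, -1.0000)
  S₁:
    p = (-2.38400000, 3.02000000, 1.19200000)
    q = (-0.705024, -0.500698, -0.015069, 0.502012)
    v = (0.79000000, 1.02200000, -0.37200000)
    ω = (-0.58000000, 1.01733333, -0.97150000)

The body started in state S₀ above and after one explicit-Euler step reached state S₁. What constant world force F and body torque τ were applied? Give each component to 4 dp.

Δv = v₁−v₀ = (-0.01000000, 0.02200000, 0.02800000)
applied force F = (-0.5000, 1.1000, 1.4000)
Δω = ω₁−ω₀ = (0.02000000, 0.01733333, 0.02850000)
applied torque τ = (0.0700, 0.0900, 0.1500)

F = (-0.5000, 1.1000, 1.4000)
τ = (0.0700, 0.0900, 0.1500)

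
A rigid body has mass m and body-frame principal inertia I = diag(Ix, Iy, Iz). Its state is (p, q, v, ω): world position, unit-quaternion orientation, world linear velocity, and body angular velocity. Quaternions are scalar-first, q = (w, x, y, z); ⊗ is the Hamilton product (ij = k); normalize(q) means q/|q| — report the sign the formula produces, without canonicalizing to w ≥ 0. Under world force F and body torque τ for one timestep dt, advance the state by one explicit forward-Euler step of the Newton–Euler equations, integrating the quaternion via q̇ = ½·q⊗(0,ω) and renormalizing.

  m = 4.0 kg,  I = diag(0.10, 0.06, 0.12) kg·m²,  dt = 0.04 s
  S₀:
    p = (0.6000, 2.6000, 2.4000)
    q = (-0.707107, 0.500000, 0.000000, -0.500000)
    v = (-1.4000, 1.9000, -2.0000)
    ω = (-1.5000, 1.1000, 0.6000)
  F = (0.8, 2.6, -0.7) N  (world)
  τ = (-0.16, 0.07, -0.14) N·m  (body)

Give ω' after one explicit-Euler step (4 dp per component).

ω' = (-1.5798, 1.1347, 0.5313)

gyro term ω×Iω = (0.0396, 0.0180, 0.0660)
angular accel α = (-1.9960, 0.8667, -1.7167)
new body rate ω' = (-1.5798, 1.1347, 0.5313)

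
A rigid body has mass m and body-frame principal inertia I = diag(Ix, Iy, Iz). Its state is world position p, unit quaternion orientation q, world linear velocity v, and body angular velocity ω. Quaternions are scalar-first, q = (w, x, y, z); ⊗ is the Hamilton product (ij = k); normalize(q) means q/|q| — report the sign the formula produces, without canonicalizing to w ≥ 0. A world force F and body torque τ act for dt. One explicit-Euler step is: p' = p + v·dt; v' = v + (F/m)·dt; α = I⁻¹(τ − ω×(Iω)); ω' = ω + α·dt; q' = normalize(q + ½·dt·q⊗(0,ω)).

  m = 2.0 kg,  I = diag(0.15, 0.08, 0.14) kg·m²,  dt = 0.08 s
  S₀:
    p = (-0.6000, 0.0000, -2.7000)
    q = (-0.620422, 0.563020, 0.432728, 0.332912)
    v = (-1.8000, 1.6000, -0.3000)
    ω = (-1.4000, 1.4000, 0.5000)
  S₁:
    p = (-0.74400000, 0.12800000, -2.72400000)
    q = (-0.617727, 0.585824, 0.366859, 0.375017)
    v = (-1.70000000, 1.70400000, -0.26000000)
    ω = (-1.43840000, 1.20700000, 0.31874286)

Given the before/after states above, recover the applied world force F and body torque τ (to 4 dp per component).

F = (2.5000, 2.6000, 1.0000)
τ = (-0.0300, -0.2000, -0.1800)

Δω = ω₁−ω₀ = (-0.03840000, -0.19300000, -0.18125714)
precession coupling = (0.0420, -0.0070, 0.1372)
τ = I·(Δω/dt) + ω₀×(Iω₀) = (-0.0300, -0.2000, -0.1800)
Δv = v₁−v₀ = (0.10000000, 0.10400000, 0.04000000)
applied force F = (2.5000, 2.6000, 1.0000)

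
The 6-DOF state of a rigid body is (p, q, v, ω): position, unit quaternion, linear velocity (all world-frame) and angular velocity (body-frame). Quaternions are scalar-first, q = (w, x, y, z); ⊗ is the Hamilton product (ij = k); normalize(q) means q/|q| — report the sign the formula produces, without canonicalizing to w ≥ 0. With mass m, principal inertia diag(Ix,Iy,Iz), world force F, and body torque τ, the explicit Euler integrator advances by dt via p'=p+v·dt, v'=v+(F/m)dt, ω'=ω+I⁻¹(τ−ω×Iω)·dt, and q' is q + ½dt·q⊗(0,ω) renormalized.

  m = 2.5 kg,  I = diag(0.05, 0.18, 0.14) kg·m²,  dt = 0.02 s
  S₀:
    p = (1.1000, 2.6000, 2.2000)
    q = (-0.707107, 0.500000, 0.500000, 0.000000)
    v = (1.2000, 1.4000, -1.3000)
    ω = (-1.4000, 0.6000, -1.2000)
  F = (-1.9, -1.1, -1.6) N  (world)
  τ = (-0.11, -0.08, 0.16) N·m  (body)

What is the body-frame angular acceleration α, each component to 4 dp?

precession coupling ω×(Iω) = (0.0288, -0.1512, -0.1092)
angular accel α = (-2.7760, 0.3956, 1.9229)

α = (-2.7760, 0.3956, 1.9229)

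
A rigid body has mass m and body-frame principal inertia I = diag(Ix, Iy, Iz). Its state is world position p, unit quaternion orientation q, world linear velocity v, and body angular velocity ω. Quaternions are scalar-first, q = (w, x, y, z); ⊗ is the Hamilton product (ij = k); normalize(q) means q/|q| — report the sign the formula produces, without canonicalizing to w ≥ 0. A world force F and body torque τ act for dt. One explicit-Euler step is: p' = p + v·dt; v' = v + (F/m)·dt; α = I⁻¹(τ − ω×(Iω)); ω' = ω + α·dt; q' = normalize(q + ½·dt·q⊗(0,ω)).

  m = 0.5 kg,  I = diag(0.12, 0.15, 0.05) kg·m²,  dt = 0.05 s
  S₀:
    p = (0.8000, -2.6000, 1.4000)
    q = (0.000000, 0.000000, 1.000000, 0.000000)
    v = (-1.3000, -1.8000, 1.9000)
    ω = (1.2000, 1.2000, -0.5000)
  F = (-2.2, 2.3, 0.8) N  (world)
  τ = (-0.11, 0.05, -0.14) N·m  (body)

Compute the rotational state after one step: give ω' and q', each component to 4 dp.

ω' = (1.1292, 1.2307, -0.6832)
q' = (-0.0300, -0.0125, 0.9990, -0.0300)

gyro term ω×Iω = (0.0600, -0.0420, 0.0432)
(τ − ω×Iω)/I = (-1.4167, 0.6133, -3.6640)
ω' = ω + α·dt = (1.1292, 1.2307, -0.6832)
q⊗(0,ω) = (-1.2000000, -0.5000000, 0.0000000, -1.2000000)
updated quaternion q' = (-0.0300, -0.0125, 0.9990, -0.0300)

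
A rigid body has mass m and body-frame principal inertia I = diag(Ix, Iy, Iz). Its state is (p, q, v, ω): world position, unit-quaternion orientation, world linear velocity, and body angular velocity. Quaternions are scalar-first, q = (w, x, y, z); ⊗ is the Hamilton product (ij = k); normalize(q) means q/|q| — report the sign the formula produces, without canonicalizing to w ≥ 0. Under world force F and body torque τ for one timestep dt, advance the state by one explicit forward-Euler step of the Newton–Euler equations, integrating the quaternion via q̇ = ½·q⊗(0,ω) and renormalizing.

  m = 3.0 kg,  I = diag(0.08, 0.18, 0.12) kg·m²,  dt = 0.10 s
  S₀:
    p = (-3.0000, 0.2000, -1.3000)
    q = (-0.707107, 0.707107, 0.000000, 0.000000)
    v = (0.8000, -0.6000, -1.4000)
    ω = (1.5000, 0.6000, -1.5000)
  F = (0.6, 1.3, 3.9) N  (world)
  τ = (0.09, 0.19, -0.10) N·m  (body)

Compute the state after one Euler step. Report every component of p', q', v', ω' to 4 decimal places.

linear accel F/m = (0.2000, 0.4333, 1.3000)
p' = p + v·dt = (-2.9200, 0.1400, -1.4400)
v + (F/m)dt = (0.8200, -0.5567, -1.2700)
ω×(Iω) gyroscopic = (0.0540, 0.0900, 0.0900)
α = I⁻¹(τ − ω×Iω) = (0.4500, 0.5556, -1.5833)
ω + α·dt = (1.5450, 0.6556, -1.6583)
q⊗(0,ω) = (-1.0606605, -1.0606605, 0.6363963, 1.4849247)
q' = normalize(q + ½dt·q⊗(0,ω)) = (-0.7556, 0.6501, 0.0316, 0.0738)

p' = (-2.9200, 0.1400, -1.4400)
q' = (-0.7556, 0.6501, 0.0316, 0.0738)
v' = (0.8200, -0.5567, -1.2700)
ω' = (1.5450, 0.6556, -1.6583)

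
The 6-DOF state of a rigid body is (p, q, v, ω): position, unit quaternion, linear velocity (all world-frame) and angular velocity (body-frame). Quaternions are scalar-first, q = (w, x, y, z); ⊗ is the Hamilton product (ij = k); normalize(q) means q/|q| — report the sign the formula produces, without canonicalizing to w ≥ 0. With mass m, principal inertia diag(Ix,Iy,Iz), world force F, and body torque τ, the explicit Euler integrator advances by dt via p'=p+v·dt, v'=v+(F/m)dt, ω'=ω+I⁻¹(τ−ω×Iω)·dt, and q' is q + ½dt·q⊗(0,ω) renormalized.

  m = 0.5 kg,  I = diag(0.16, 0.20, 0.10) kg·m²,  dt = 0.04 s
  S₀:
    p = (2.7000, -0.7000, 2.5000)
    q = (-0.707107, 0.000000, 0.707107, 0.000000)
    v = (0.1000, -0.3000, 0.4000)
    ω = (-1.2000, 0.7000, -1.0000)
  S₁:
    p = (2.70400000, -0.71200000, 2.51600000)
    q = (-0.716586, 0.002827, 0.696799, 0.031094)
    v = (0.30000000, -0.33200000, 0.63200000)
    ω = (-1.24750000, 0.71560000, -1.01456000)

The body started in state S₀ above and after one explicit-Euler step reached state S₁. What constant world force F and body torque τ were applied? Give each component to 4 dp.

F = (2.5000, -0.4000, 2.9000)
τ = (-0.1200, 0.1500, -0.0700)

rate change Δω = (-0.04750000, 0.01560000, -0.01456000)
precession coupling = (0.0700, 0.0720, -0.0336)
τ = I·(Δω/dt) + ω₀×(Iω₀) = (-0.1200, 0.1500, -0.0700)
velocity change Δv = (0.20000000, -0.03200000, 0.23200000)
applied force F = (2.5000, -0.4000, 2.9000)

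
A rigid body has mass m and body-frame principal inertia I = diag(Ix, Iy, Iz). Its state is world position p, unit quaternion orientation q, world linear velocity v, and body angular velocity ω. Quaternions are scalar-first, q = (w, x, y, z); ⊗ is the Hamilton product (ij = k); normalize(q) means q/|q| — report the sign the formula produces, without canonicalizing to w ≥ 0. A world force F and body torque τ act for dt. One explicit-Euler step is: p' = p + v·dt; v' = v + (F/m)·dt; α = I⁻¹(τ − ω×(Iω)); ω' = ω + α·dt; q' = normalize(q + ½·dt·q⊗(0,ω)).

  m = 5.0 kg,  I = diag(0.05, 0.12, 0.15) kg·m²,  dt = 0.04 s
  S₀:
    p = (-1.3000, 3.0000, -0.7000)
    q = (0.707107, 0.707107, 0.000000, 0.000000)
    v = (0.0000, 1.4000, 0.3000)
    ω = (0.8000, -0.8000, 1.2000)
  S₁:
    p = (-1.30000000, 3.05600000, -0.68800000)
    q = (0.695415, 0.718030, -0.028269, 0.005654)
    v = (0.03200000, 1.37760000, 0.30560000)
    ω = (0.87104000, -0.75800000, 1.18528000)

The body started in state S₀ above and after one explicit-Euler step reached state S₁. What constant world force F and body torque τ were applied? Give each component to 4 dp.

F = (4.0000, -2.8000, 0.7000)
τ = (0.0600, 0.0300, -0.1000)

rate change Δω = (0.07104000, 0.04200000, -0.01472000)
precession coupling = (-0.0288, -0.0960, -0.0448)
τ = I·(Δω/dt) + ω₀×(Iω₀) = (0.0600, 0.0300, -0.1000)
velocity change Δv = (0.03200000, -0.02240000, 0.00560000)
m·(v₁−v₀)/dt = (4.0000, -2.8000, 0.7000)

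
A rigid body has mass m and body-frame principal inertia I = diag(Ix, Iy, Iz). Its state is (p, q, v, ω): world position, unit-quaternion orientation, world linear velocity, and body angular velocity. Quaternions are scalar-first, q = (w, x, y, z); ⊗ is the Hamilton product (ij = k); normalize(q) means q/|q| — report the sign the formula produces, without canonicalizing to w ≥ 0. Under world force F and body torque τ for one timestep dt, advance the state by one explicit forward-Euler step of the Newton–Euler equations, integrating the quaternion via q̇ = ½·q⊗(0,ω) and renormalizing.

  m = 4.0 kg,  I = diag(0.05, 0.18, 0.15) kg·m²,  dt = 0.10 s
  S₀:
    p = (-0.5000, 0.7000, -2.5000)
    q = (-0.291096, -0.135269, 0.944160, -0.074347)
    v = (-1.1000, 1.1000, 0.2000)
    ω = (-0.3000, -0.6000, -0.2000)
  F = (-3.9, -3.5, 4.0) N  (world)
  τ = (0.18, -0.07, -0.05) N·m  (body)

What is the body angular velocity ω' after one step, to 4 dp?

ω' = (0.0672, -0.6356, -0.2489)

angular accel α = (3.6720, -0.3556, -0.4893)
ω' = ω + α·dt = (0.0672, -0.6356, -0.2489)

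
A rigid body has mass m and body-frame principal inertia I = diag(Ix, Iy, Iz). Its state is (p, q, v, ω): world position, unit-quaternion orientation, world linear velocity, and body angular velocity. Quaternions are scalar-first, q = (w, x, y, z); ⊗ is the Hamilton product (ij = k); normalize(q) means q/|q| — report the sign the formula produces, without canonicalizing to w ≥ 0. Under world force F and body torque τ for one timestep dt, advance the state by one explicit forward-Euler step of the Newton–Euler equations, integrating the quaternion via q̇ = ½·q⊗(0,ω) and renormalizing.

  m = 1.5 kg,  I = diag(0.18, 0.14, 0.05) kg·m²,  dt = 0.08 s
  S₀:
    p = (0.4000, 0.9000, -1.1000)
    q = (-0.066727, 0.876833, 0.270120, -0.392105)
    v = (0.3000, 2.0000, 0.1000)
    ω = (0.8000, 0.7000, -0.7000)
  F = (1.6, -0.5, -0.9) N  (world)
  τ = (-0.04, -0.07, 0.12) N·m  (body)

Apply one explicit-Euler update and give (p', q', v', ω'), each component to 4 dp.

a = (1.0667, -0.3333, -0.6000)
p + v·dt = (0.4240, 1.0600, -1.0920)
v + (F/m)dt = (0.3853, 1.9733, 0.0520)
angular accel α = (-0.4672, 0.0200, 2.8480)
new body rate ω' = (0.7626, 0.7016, -0.4722)
Hamilton product q⊗(0,ω) = (-1.1650239, 0.0320079, 0.2533902, 0.4443960)
q' = normalize(q + ½dt·q⊗(0,ω)) = (-0.1132, 0.8770, 0.2799, -0.3738)

p' = (0.4240, 1.0600, -1.0920)
q' = (-0.1132, 0.8770, 0.2799, -0.3738)
v' = (0.3853, 1.9733, 0.0520)
ω' = (0.7626, 0.7016, -0.4722)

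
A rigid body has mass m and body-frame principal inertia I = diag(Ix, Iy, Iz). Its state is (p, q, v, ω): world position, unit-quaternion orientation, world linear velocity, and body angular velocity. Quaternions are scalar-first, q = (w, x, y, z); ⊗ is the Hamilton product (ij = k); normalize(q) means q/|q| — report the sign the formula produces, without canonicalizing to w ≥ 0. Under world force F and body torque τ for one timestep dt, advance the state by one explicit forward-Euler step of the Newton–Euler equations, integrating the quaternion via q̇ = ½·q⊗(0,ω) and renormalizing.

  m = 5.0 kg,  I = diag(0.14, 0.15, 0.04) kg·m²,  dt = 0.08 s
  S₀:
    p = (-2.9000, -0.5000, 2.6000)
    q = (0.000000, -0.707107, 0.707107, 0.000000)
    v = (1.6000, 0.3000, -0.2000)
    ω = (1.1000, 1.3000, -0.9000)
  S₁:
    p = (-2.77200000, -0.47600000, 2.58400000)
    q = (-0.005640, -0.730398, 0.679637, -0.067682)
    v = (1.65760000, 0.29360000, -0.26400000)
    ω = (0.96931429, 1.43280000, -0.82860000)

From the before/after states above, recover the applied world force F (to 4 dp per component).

Δv = v₁−v₀ = (0.05760000, -0.00640000, -0.06400000)
applied force F = (3.6000, -0.4000, -4.0000)

F = (3.6000, -0.4000, -4.0000)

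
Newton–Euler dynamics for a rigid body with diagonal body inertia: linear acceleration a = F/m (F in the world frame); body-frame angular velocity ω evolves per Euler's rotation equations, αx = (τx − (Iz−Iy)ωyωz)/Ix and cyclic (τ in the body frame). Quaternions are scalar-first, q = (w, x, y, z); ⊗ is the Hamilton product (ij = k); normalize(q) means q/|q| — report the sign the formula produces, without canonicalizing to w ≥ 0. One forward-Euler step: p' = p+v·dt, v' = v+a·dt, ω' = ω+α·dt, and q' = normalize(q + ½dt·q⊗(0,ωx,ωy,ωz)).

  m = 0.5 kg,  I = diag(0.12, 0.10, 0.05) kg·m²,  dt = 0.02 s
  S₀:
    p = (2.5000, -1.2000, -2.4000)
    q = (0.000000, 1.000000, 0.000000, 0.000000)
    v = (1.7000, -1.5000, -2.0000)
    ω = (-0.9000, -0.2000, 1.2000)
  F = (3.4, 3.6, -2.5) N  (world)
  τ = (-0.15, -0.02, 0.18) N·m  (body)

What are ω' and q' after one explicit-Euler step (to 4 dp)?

precession coupling ω×(Iω) = (0.0120, -0.0756, -0.0036)
(τ − ω×Iω)/I = (-1.3500, 0.5560, 3.6720)
new body rate ω' = (-0.9270, -0.1889, 1.2734)
Hamilton product q⊗(0,ω) = (0.9000000, 0.0000000, -1.2000000, -0.2000000)
q + ½dt·q⊗(0,ω), renormalized = (0.0090, 0.9999, -0.0120, -0.0020)

ω' = (-0.9270, -0.1889, 1.2734)
q' = (0.0090, 0.9999, -0.0120, -0.0020)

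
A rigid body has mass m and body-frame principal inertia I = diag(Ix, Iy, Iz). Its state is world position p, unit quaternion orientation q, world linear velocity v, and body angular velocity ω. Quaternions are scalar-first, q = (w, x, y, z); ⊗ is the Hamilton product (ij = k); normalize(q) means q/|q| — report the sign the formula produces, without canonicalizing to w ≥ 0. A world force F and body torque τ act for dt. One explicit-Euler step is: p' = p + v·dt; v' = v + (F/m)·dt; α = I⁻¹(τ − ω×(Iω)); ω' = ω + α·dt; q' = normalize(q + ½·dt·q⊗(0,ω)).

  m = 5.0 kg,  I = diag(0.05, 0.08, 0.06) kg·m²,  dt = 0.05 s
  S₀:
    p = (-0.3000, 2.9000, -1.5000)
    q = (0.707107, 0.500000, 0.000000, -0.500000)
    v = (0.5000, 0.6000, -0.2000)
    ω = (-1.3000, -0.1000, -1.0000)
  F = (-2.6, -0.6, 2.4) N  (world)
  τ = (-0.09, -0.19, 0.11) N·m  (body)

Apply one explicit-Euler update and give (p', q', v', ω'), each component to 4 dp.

p' = (-0.2750, 2.9300, -1.5100)
q' = (0.7103, 0.4754, 0.0270, -0.5185)
v' = (0.4740, 0.5940, -0.1760)
ω' = (-1.3880, -0.2106, -0.9116)

linear accel F/m = (-0.5200, -0.1200, 0.4800)
p + v·dt = (-0.2750, 2.9300, -1.5100)
v + (F/m)dt = (0.4740, 0.5940, -0.1760)
precession coupling ω×(Iω) = (-0.0020, -0.0130, 0.0039)
angular accel α = (-1.7600, -2.2125, 1.7683)
new body rate ω' = (-1.3880, -0.2106, -0.9116)
2q̇ = q⊗(0,ω) = (0.1500000, -0.9692391, 1.0792893, -0.7571070)
q + ½dt·q⊗(0,ω), renormalized = (0.7103, 0.4754, 0.0270, -0.5185)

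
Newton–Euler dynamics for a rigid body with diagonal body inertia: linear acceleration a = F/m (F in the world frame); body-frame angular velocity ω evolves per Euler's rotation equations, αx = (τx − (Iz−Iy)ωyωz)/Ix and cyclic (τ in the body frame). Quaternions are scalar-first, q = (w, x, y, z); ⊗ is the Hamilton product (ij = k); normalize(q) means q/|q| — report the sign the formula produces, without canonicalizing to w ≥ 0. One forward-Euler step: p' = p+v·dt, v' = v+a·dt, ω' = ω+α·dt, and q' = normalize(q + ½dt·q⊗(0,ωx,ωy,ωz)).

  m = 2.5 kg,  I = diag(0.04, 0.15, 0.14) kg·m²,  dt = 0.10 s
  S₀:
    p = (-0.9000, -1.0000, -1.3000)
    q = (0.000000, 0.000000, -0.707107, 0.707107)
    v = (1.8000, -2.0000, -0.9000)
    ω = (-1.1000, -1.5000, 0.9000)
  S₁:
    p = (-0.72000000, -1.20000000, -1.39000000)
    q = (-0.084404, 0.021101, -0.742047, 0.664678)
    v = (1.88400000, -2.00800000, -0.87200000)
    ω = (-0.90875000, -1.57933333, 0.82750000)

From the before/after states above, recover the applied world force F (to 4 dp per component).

F = (2.1000, -0.2000, 0.7000)

v₁ − v₀ = (0.08400000, -0.00800000, 0.02800000)
m·(v₁−v₀)/dt = (2.1000, -0.2000, 0.7000)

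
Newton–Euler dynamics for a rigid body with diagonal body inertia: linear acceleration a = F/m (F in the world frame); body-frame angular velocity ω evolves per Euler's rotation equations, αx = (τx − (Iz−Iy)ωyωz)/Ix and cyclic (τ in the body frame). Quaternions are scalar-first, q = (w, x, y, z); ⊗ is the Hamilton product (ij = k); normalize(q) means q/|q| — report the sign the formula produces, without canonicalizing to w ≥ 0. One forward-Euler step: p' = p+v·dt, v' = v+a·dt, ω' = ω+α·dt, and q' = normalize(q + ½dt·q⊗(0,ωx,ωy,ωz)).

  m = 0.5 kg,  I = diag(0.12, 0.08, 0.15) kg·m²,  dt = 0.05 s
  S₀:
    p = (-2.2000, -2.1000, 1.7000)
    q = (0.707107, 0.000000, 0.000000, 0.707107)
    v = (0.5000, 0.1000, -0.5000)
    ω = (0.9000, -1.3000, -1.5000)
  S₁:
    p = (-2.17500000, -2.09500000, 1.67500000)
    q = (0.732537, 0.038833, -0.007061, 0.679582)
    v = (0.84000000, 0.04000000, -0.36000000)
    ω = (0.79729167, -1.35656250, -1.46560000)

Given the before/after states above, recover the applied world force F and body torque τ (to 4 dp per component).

F = (3.4000, -0.6000, 1.4000)
τ = (-0.1100, -0.0500, 0.1500)

Δv = v₁−v₀ = (0.34000000, -0.06000000, 0.14000000)
m·(v₁−v₀)/dt = (3.4000, -0.6000, 1.4000)
rate change Δω = (-0.10270833, -0.05656250, 0.03440000)
gyro term ω₀×Iω₀ = (0.1365, 0.0405, 0.0468)
I·α + gyro = (-0.1100, -0.0500, 0.1500)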